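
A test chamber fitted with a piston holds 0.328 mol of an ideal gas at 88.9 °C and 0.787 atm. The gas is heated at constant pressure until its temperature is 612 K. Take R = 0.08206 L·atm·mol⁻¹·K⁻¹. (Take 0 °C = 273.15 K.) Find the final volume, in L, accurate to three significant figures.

V₂ ≈ 20.9 L

Convert: T₁ = 362.0 K.
From PV = nRT: V₁ = nRT₁/P₁ = 12.38 L.
P constant ⇒ V ∝ T: P₂ = P₁; V₂ = V₁·(T₂/T₁) = 20.93 L.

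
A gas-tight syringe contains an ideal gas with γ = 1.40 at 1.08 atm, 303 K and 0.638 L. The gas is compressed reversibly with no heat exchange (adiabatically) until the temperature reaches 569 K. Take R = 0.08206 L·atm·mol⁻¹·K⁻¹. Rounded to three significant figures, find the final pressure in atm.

Reversible adiabatic, γ = 1.40: P₂ = P₁·(T₂/T₁)^(γ/(γ−1)) = 9.801 atm; V₂ = V₁·(T₁/T₂)^(1/(γ−1)) = 0.1320 L.

P₂ ≈ 9.80 atm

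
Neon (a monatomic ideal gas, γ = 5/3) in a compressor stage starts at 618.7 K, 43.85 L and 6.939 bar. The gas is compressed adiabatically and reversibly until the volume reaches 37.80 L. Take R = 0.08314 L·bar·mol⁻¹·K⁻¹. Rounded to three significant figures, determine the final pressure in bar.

Reversible adiabatic, γ = 5/3: T₂ = T₁·(V₁/V₂)^(γ−1) = 683.1 K; P₂ = P₁·(V₁/V₂)^γ = 8.887 bar.

P₂ ≈ 8.89 bar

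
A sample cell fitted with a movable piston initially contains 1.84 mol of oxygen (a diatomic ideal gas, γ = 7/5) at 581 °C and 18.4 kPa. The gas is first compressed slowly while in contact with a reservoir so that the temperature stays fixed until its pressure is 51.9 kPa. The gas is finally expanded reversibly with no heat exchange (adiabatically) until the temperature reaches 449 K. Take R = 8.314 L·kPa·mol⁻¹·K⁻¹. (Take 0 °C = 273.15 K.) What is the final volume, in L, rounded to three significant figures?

V₃ ≈ 1.26e+03 L

Convert: T₁ = 854.1 K.
From PV = nRT: V₁ = nRT₁/P₁ = 710.1 L.
T constant ⇒ Boyle's law P V = const: T₂ = T₁; V₂ = V₁·(P₁/P₂) = 251.8 L.
Reversible adiabatic, γ = 7/5: P₃ = P₂·(T₃/T₂)^(γ/(γ−1)) = 5.466 kPa; V₃ = V₂·(T₂/T₃)^(1/(γ−1)) = 1257 L.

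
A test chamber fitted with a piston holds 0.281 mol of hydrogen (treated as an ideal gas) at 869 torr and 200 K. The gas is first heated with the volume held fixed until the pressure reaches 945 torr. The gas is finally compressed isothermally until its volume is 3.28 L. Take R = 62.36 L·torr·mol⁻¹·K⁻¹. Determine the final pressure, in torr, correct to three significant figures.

P₃ ≈ 1.16e+03 torr

From PV = nRT: V₁ = nRT₁/P₁ = 4.033 L.
V constant ⇒ P ∝ T: V₂ = V₁; T₂ = T₁·(P₂/P₁) = 217.5 K.
T constant ⇒ Boyle's law P V = const: T₃ = T₂; P₃ = P₂·(V₂/V₃) = 1162 torr.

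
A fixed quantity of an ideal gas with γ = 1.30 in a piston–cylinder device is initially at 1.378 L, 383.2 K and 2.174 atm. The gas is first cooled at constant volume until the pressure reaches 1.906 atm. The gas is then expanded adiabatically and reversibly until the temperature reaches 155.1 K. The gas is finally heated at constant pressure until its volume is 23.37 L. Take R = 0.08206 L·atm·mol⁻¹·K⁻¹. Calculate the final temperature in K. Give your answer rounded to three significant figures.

T₄ ≈ 200 K

Isochoric, so P/T is constant: V₂ = V₁; T₂ = T₁·(P₂/P₁) = 336.0 K.
Adiabatic (γ = 1.30), T V^(γ−1) and P V^γ constant: P₃ = P₂·(T₃/T₂)^(γ/(γ−1)) = 0.06691 atm; V₃ = V₂·(T₂/T₃)^(1/(γ−1)) = 18.12 L.
P constant ⇒ V ∝ T: P₄ = P₃; T₄ = T₃·(V₄/V₃) = 200.0 K.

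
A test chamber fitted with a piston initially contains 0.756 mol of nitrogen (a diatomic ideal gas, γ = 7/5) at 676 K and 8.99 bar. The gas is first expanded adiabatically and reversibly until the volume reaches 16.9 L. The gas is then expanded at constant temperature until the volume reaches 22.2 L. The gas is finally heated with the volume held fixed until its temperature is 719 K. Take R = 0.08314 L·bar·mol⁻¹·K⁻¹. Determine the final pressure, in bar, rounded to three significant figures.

From PV = nRT: V₁ = nRT₁/P₁ = 4.726 L.
Adiabatic (γ = 7/5), T V^(γ−1) and P V^γ constant: T₂ = T₁·(V₁/V₂)^(γ−1) = 406.1 K; P₂ = P₁·(V₁/V₂)^γ = 1.510 bar.
Isothermal, so P V is constant: T₃ = T₂; P₃ = P₂·(V₂/V₃) = 1.150 bar.
V constant ⇒ P ∝ T: V₄ = V₃; P₄ = P₃·(T₄/T₃) = 2.036 bar.

P₄ ≈ 2.04 bar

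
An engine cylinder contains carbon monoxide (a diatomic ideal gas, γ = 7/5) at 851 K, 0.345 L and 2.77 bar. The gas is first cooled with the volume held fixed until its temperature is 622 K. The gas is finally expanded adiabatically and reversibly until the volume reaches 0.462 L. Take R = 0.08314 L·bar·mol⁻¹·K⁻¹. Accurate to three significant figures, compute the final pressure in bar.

Isochoric, so P/T is constant: V₂ = V₁; P₂ = P₁·(T₂/T₁) = 2.025 bar.
Adiabatic (γ = 7/5), T V^(γ−1) and P V^γ constant: T₃ = T₂·(V₂/V₃)^(γ−1) = 553.4 K; P₃ = P₂·(V₂/V₃)^γ = 1.345 bar.

P₃ ≈ 1.35 bar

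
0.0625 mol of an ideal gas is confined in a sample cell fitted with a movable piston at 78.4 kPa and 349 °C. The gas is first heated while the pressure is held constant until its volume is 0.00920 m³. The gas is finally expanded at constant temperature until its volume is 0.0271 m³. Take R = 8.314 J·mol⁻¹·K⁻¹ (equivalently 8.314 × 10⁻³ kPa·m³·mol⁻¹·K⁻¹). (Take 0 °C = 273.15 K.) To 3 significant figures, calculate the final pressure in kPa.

P₃ ≈ 26.6 kPa

Convert: T₁ = 622.1 K.
From PV = nRT: V₁ = nRT₁/P₁ = 0.004124 m³.
Isobaric, so V/T is constant: P₂ = P₁; T₂ = T₁·(V₂/V₁) = 1388 K.
T constant ⇒ Boyle's law P V = const: T₃ = T₂; P₃ = P₂·(V₂/V₃) = 26.62 kPa.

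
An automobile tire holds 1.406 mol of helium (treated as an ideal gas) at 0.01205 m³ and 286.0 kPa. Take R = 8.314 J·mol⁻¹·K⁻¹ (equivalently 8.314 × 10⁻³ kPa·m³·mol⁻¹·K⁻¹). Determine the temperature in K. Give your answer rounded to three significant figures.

PV = nRT ⇒ T = PV/(nR) = (286.0 × 0.01205) / (1.406 × 8.314 × 10⁻³)

T ≈ 295 K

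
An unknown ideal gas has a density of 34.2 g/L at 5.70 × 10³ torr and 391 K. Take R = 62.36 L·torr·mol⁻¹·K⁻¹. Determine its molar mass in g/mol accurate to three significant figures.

ρ = PM/(RT) ⇒ M = ρRT/P = (34.2 × 62.36 × 391.0) / 5.70e+03

M ≈ 146 g/mol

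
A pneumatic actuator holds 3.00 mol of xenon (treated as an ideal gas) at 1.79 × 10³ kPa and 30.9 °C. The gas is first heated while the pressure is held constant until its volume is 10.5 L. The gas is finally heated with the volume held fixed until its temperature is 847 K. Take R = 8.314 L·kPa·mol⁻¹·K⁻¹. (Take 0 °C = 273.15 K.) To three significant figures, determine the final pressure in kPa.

P₃ ≈ 2.01e+03 kPa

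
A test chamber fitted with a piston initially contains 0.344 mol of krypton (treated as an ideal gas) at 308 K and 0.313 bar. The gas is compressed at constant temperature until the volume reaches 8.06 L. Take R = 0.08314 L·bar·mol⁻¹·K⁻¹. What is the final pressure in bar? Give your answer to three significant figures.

From PV = nRT: V₁ = nRT₁/P₁ = 28.14 L.
T constant ⇒ Boyle's law P V = const: T₂ = T₁; P₂ = P₁·(V₁/V₂) = 1.093 bar.

P₂ ≈ 1.09 bar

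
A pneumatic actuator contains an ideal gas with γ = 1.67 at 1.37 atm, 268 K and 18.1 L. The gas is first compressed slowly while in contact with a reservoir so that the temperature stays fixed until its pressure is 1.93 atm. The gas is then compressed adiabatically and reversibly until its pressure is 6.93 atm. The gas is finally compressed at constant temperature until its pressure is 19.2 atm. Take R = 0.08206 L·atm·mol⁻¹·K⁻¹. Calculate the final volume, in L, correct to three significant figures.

V₄ ≈ 2.16 L

T constant ⇒ Boyle's law P V = const: T₂ = T₁; V₂ = V₁·(P₁/P₂) = 12.85 L.
Reversible adiabatic, γ = 1.67: T₃ = T₂·(P₃/P₂)^((γ−1)/γ) = 447.6 K; V₃ = V₂·(P₂/P₃)^(1/γ) = 5.976 L.
T constant ⇒ Boyle's law P V = const: T₄ = T₃; V₄ = V₃·(P₃/P₄) = 2.157 L.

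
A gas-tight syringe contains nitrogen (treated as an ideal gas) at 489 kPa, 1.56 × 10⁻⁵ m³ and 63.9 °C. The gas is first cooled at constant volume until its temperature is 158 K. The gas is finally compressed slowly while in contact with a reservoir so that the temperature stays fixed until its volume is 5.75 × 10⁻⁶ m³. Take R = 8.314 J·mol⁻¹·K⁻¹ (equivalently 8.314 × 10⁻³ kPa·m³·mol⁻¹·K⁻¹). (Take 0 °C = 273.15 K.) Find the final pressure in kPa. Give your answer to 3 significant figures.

Convert: T₁ = 337.0 K.
Isochoric, so P/T is constant: V₂ = V₁; P₂ = P₁·(T₂/T₁) = 229.2 kPa.
T constant ⇒ Boyle's law P V = const: T₃ = T₂; P₃ = P₂·(V₂/V₃) = 621.9 kPa.

P₃ ≈ 622 kPa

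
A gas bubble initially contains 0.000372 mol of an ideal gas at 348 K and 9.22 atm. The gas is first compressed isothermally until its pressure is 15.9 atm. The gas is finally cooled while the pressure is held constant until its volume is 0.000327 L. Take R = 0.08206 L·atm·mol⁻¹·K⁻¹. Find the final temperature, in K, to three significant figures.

From PV = nRT: V₁ = nRT₁/P₁ = 0.001152 L.
Isothermal, so P V is constant: T₂ = T₁; V₂ = V₁·(P₁/P₂) = 0.0006681 L.
P constant ⇒ V ∝ T: P₃ = P₂; T₃ = T₂·(V₃/V₂) = 170.3 K.

T₃ ≈ 170 K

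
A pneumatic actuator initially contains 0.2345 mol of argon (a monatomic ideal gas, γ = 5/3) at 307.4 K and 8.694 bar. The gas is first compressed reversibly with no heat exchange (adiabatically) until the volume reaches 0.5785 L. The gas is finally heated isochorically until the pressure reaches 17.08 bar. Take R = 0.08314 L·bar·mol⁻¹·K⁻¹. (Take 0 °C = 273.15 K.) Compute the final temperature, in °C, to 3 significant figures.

From PV = nRT: V₁ = nRT₁/P₁ = 0.6893 L.
Adiabatic (γ = 5/3), T V^(γ−1) and P V^γ constant: T₂ = T₁·(V₁/V₂)^(γ−1) = 345.5 K; P₂ = P₁·(V₁/V₂)^γ = 11.64 bar.
V constant ⇒ P ∝ T: V₃ = V₂; T₃ = T₂·(P₃/P₂) = 506.8 K.

T₃ ≈ 234 °C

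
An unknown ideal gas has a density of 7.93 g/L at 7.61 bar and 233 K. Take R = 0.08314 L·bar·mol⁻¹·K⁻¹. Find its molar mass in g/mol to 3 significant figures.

M ≈ 20.2 g/mol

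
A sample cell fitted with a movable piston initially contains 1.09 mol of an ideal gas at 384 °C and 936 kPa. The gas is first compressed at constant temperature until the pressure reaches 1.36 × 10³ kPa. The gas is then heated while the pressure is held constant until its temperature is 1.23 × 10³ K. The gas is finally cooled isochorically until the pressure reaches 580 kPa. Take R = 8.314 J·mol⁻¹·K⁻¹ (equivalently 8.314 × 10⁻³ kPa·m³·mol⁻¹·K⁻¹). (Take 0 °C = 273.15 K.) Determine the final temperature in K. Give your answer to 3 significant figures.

Convert: T₁ = 657.1 K.
From PV = nRT: V₁ = nRT₁/P₁ = 0.006362 m³.
T constant ⇒ Boyle's law P V = const: T₂ = T₁; V₂ = V₁·(P₁/P₂) = 0.004379 m³.
Isobaric, so V/T is constant: P₃ = P₂; V₃ = V₂·(T₃/T₂) = 0.008196 m³.
Isochoric, so P/T is constant: V₄ = V₃; T₄ = T₃·(P₄/P₃) = 524.6 K.

T₄ ≈ 525 K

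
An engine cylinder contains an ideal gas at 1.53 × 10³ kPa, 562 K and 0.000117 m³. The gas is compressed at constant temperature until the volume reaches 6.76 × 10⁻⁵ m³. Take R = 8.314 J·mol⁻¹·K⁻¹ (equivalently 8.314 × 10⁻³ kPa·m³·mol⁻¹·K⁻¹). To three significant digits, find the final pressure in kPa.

Isothermal, so P V is constant: T₂ = T₁; P₂ = P₁·(V₁/V₂) = 2648 kPa.

P₂ ≈ 2.65e+03 kPa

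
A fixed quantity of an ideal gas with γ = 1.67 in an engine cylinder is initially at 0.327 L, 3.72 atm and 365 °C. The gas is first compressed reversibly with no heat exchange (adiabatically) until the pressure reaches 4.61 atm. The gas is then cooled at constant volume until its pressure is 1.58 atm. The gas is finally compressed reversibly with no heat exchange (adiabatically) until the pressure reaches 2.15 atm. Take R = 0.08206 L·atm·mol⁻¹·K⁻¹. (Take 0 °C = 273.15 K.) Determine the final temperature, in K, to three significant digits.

Convert: T₁ = 638.1 K.
Adiabatic (γ = 1.67), T V^(γ−1) and P V^γ constant: T₂ = T₁·(P₂/P₁)^((γ−1)/γ) = 695.5 K; V₂ = V₁·(P₁/P₂)^(1/γ) = 0.2876 L.
Isochoric, so P/T is constant: V₃ = V₂; T₃ = T₂·(P₃/P₂) = 238.4 K.
Adiabatic (γ = 1.67), T V^(γ−1) and P V^γ constant: T₄ = T₃·(P₄/P₃)^((γ−1)/γ) = 269.7 K; V₄ = V₃·(P₃/P₄)^(1/γ) = 0.2391 L.

T₄ ≈ 270 K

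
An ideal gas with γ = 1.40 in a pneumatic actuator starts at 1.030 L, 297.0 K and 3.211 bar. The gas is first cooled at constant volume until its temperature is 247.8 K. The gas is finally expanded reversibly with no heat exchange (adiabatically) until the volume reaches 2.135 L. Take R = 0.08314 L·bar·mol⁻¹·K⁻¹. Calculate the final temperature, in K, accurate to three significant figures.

V constant ⇒ P ∝ T: V₂ = V₁; P₂ = P₁·(T₂/T₁) = 2.679 bar.
Adiabatic (γ = 1.40), T V^(γ−1) and P V^γ constant: T₃ = T₂·(V₂/V₃)^(γ−1) = 185.1 K; P₃ = P₂·(V₂/V₃)^γ = 0.9656 bar.

T₃ ≈ 185 K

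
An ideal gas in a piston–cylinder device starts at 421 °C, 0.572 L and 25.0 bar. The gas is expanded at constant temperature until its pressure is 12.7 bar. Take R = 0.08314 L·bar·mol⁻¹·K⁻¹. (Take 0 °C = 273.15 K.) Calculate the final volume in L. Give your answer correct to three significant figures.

V₂ ≈ 1.13 L

Convert: T₁ = 694.1 K.
T constant ⇒ Boyle's law P V = const: T₂ = T₁; V₂ = V₁·(P₁/P₂) = 1.126 L.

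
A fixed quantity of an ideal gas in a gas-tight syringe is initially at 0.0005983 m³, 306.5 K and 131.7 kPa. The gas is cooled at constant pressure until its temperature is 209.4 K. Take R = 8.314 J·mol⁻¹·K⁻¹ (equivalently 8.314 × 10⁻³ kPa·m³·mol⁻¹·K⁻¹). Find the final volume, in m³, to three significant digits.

P constant ⇒ V ∝ T: P₂ = P₁; V₂ = V₁·(T₂/T₁) = 0.0004088 m³.

V₂ ≈ 0.000409 m³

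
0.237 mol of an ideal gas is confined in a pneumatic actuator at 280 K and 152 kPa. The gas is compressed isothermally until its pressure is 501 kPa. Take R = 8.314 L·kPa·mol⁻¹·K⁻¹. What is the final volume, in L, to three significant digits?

From PV = nRT: V₁ = nRT₁/P₁ = 3.630 L.
T constant ⇒ Boyle's law P V = const: T₂ = T₁; V₂ = V₁·(P₁/P₂) = 1.101 L.

V₂ ≈ 1.10 L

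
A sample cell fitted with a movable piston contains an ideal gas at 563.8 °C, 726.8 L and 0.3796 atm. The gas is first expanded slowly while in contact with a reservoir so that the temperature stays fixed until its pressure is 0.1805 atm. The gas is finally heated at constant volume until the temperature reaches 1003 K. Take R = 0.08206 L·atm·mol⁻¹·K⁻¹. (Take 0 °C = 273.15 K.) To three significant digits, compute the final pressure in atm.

Convert: T₁ = 836.9 K.
T constant ⇒ Boyle's law P V = const: T₂ = T₁; V₂ = V₁·(P₁/P₂) = 1528 L.
V constant ⇒ P ∝ T: V₃ = V₂; P₃ = P₂·(T₃/T₂) = 0.2163 atm.

P₃ ≈ 0.216 atm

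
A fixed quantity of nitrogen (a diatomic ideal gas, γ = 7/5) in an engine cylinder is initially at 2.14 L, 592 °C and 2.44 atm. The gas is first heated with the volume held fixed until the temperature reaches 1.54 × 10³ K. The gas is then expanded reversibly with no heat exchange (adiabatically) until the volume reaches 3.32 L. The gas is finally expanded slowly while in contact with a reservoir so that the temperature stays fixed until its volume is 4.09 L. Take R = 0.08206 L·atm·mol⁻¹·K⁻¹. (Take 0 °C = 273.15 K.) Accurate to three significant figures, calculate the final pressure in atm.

Convert: T₁ = 865.1 K.
V constant ⇒ P ∝ T: V₂ = V₁; P₂ = P₁·(T₂/T₁) = 4.343 atm.
Adiabatic (γ = 7/5), T V^(γ−1) and P V^γ constant: T₃ = T₂·(V₂/V₃)^(γ−1) = 1292 K; P₃ = P₂·(V₂/V₃)^γ = 2.349 atm.
T constant ⇒ Boyle's law P V = const: T₄ = T₃; P₄ = P₃·(V₃/V₄) = 1.906 atm.

P₄ ≈ 1.91 atm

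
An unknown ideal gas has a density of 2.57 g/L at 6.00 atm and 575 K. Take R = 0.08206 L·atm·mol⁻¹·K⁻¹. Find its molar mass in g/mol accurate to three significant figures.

ρ = PM/(RT) ⇒ M = ρRT/P = (2.57 × 0.08206 × 575.0) / 6.00

M ≈ 20.2 g/mol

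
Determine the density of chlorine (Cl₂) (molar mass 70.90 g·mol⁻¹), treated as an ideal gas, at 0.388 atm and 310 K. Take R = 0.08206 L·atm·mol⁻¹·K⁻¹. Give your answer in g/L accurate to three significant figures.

ρ ≈ 1.08 g/L

ρ = PM/(RT) = (0.388 × 70.90) / (0.08206 × 310.0)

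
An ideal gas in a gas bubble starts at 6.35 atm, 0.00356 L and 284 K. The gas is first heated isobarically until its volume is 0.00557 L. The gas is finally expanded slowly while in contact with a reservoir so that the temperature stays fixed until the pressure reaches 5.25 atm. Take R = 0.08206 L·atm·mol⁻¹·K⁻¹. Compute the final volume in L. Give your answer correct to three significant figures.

V₃ ≈ 0.00674 L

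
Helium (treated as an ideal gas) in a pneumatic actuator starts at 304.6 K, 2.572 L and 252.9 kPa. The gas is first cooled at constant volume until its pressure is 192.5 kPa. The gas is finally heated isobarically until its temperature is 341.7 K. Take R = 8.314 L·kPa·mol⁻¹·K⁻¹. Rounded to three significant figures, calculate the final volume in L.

V₃ ≈ 3.79 L

Isochoric, so P/T is constant: V₂ = V₁; T₂ = T₁·(P₂/P₁) = 231.9 K.
Isobaric, so V/T is constant: P₃ = P₂; V₃ = V₂·(T₃/T₂) = 3.791 L.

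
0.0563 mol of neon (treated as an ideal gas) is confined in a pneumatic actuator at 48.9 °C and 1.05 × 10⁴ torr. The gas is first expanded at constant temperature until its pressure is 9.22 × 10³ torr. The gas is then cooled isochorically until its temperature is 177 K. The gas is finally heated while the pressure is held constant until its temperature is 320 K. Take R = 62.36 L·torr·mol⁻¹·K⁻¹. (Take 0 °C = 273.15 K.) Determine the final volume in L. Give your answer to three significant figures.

Convert: T₁ = 322.0 K.
From PV = nRT: V₁ = nRT₁/P₁ = 0.1077 L.
Isothermal, so P V is constant: T₂ = T₁; V₂ = V₁·(P₁/P₂) = 0.1226 L.
V constant ⇒ P ∝ T: V₃ = V₂; P₃ = P₂·(T₃/T₂) = 5067 torr.
P constant ⇒ V ∝ T: P₄ = P₃; V₄ = V₃·(T₄/T₃) = 0.2217 L.

V₄ ≈ 0.222 L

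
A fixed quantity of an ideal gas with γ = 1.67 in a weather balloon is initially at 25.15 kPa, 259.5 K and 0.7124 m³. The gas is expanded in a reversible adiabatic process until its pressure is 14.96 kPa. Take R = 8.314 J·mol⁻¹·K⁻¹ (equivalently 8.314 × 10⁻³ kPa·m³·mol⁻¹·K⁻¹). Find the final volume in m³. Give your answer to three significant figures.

V₂ ≈ 0.972 m³

Reversible adiabatic, γ = 1.67: T₂ = T₁·(P₂/P₁)^((γ−1)/γ) = 210.7 K; V₂ = V₁·(P₁/P₂)^(1/γ) = 0.9723 m³.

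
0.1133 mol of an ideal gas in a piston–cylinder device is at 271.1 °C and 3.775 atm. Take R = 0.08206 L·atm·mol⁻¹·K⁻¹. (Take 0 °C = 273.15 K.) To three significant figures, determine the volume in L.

V ≈ 1.34 L

Convert: T = 544.25 K.
PV = nRT ⇒ V = nRT/P = (0.1133 × 0.08206 × 544.25) / 3.775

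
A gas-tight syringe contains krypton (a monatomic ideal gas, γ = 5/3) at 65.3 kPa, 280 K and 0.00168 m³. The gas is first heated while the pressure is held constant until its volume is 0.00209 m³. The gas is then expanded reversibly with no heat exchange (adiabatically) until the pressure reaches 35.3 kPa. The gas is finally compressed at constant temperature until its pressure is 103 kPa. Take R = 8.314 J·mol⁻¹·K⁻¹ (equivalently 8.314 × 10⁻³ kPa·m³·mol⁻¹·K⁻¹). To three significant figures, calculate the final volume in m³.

V₄ ≈ 0.00104 m³

Isobaric, so V/T is constant: P₂ = P₁; T₂ = T₁·(V₂/V₁) = 348.3 K.
Reversible adiabatic, γ = 5/3: T₃ = T₂·(P₃/P₂)^((γ−1)/γ) = 272.4 K; V₃ = V₂·(P₂/P₃)^(1/γ) = 0.003023 m³.
T constant ⇒ Boyle's law P V = const: T₄ = T₃; V₄ = V₃·(P₃/P₄) = 0.001036 m³.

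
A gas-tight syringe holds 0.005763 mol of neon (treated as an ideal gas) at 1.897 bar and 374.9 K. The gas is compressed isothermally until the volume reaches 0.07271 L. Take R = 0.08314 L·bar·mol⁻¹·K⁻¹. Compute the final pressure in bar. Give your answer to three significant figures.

From PV = nRT: V₁ = nRT₁/P₁ = 0.09469 L.
T constant ⇒ Boyle's law P V = const: T₂ = T₁; P₂ = P₁·(V₁/V₂) = 2.470 bar.

P₂ ≈ 2.47 bar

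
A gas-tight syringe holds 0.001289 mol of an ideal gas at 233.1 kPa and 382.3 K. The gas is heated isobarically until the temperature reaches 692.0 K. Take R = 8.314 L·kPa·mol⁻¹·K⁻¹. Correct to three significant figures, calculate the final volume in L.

From PV = nRT: V₁ = nRT₁/P₁ = 0.01758 L.
Isobaric, so V/T is constant: P₂ = P₁; V₂ = V₁·(T₂/T₁) = 0.03181 L.

V₂ ≈ 0.0318 L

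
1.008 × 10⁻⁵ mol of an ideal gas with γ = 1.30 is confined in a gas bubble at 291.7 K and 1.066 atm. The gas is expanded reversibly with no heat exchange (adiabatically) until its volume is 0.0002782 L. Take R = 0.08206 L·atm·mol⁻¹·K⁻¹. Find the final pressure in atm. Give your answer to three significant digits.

P₂ ≈ 0.815 atm

From PV = nRT: V₁ = nRT₁/P₁ = 0.0002263 L.
Adiabatic (γ = 1.30), T V^(γ−1) and P V^γ constant: T₂ = T₁·(V₁/V₂)^(γ−1) = 274.2 K; P₂ = P₁·(V₁/V₂)^γ = 0.8153 atm.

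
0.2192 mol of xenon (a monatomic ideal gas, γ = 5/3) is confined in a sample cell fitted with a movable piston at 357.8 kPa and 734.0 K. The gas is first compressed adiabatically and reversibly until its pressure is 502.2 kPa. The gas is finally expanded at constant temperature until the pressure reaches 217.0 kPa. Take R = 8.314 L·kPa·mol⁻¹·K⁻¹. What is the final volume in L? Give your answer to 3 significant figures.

V₃ ≈ 7.06 L

From PV = nRT: V₁ = nRT₁/P₁ = 3.739 L.
Reversible adiabatic, γ = 5/3: T₂ = T₁·(P₂/P₁)^((γ−1)/γ) = 840.6 K; V₂ = V₁·(P₁/P₂)^(1/γ) = 3.050 L.
T constant ⇒ Boyle's law P V = const: T₃ = T₂; V₃ = V₂·(P₂/P₃) = 7.060 L.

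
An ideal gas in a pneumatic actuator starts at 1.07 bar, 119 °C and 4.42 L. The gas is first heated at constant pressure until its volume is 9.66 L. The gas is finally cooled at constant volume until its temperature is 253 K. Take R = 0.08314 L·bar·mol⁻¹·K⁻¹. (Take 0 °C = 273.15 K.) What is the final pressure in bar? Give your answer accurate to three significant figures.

P₃ ≈ 0.316 bar

Convert: T₁ = 392.1 K.
Isobaric, so V/T is constant: P₂ = P₁; T₂ = T₁·(V₂/V₁) = 857.1 K.
Isochoric, so P/T is constant: V₃ = V₂; P₃ = P₂·(T₃/T₂) = 0.3159 bar.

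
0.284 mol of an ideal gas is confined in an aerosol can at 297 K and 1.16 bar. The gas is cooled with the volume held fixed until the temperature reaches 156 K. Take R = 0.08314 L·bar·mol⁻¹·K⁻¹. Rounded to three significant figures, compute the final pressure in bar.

From PV = nRT: V₁ = nRT₁/P₁ = 6.045 L.
Isochoric, so P/T is constant: V₂ = V₁; P₂ = P₁·(T₂/T₁) = 0.6093 bar.

P₂ ≈ 0.609 bar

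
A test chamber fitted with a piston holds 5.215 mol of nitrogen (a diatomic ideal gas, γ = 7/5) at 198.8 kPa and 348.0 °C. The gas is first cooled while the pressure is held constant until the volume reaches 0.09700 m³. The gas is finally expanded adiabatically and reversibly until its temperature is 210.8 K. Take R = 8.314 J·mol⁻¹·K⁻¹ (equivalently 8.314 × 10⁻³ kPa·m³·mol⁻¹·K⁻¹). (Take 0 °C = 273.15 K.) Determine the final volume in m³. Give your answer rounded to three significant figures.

Convert: T₁ = 621.1 K.
From PV = nRT: V₁ = nRT₁/P₁ = 0.1355 m³.
Isobaric, so V/T is constant: P₂ = P₁; T₂ = T₁·(V₂/V₁) = 444.8 K.
Adiabatic (γ = 7/5), T V^(γ−1) and P V^γ constant: P₃ = P₂·(T₃/T₂)^(γ/(γ−1)) = 14.57 kPa; V₃ = V₂·(T₂/T₃)^(1/(γ−1)) = 0.6272 m³.

V₃ ≈ 0.627 m³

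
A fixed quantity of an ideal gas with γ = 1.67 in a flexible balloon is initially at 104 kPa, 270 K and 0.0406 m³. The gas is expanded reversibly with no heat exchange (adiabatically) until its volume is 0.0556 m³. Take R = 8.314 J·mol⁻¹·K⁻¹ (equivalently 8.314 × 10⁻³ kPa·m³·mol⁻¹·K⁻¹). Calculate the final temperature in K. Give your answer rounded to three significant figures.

Adiabatic (γ = 1.67), T V^(γ−1) and P V^γ constant: T₂ = T₁·(V₁/V₂)^(γ−1) = 218.7 K; P₂ = P₁·(V₁/V₂)^γ = 61.52 kPa.

T₂ ≈ 219 K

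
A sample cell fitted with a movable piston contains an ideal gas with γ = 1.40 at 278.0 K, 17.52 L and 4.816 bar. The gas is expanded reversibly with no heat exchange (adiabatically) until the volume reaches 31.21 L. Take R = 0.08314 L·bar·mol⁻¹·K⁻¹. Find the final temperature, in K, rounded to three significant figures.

Reversible adiabatic, γ = 1.40: T₂ = T₁·(V₁/V₂)^(γ−1) = 220.7 K; P₂ = P₁·(V₁/V₂)^γ = 2.146 bar.

T₂ ≈ 221 K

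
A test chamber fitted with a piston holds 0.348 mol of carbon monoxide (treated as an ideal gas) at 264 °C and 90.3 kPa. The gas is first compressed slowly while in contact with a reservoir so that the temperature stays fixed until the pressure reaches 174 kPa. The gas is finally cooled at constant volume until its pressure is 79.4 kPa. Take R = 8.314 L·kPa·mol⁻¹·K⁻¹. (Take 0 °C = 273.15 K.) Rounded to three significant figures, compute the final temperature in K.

T₃ ≈ 245 K

Convert: T₁ = 537.1 K.
From PV = nRT: V₁ = nRT₁/P₁ = 17.21 L.
Isothermal, so P V is constant: T₂ = T₁; V₂ = V₁·(P₁/P₂) = 8.932 L.
V constant ⇒ P ∝ T: V₃ = V₂; T₃ = T₂·(P₃/P₂) = 245.1 K.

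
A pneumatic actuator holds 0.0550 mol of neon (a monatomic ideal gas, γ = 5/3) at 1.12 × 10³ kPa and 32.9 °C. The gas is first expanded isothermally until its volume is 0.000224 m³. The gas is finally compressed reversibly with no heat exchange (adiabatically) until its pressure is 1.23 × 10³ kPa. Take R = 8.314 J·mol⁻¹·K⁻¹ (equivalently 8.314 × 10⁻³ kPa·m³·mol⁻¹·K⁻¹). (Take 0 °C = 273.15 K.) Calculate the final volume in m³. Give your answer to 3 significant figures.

Convert: T₁ = 306.0 K.
From PV = nRT: V₁ = nRT₁/P₁ = 0.0001250 m³.
T constant ⇒ Boyle's law P V = const: T₂ = T₁; P₂ = P₁·(V₁/V₂) = 624.8 kPa.
Reversible adiabatic, γ = 5/3: T₃ = T₂·(P₃/P₂)^((γ−1)/γ) = 401.3 K; V₃ = V₂·(P₂/P₃)^(1/γ) = 0.0001492 m³.

V₃ ≈ 0.000149 m³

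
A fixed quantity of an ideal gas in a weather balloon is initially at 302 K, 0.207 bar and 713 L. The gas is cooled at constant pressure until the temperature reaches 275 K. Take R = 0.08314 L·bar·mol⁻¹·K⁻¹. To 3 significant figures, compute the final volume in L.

Isobaric, so V/T is constant: P₂ = P₁; V₂ = V₁·(T₂/T₁) = 649.3 L.

V₂ ≈ 649 L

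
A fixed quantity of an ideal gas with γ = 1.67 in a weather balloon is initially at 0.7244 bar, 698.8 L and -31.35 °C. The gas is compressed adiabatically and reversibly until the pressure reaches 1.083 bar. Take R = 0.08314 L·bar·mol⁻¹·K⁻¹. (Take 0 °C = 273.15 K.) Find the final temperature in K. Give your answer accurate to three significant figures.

T₂ ≈ 284 K

Convert: T₁ = 241.8 K.
Reversible adiabatic, γ = 1.67: T₂ = T₁·(P₂/P₁)^((γ−1)/γ) = 284.1 K; V₂ = V₁·(P₁/P₂)^(1/γ) = 549.3 L.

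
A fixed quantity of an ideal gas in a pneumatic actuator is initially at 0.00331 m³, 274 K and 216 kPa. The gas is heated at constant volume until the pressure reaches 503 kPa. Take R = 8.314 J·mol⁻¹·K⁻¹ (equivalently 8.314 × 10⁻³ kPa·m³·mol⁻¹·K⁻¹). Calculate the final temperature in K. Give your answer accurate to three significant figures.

T₂ ≈ 638 K

Isochoric, so P/T is constant: V₂ = V₁; T₂ = T₁·(P₂/P₁) = 638.1 K.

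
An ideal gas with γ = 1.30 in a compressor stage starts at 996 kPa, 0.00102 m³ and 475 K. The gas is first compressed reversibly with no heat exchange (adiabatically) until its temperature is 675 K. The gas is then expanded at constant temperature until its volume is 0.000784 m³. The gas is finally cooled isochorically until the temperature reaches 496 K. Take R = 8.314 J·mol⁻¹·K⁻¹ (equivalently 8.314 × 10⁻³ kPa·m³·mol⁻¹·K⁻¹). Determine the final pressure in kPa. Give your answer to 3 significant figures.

P₄ ≈ 1.35e+03 kPa

Adiabatic (γ = 1.30), T V^(γ−1) and P V^γ constant: P₂ = P₁·(T₂/T₁)^(γ/(γ−1)) = 4566 kPa; V₂ = V₁·(T₁/T₂)^(1/(γ−1)) = 0.0003162 m³.
T constant ⇒ Boyle's law P V = const: T₃ = T₂; P₃ = P₂·(V₂/V₃) = 1841 kPa.
Isochoric, so P/T is constant: V₄ = V₃; P₄ = P₃·(T₄/T₃) = 1353 kPa.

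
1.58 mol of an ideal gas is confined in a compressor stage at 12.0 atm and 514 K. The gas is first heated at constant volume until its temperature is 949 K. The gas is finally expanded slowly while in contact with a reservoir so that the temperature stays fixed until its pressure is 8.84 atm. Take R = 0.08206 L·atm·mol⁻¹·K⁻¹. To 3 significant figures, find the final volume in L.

From PV = nRT: V₁ = nRT₁/P₁ = 5.554 L.
V constant ⇒ P ∝ T: V₂ = V₁; P₂ = P₁·(T₂/T₁) = 22.16 atm.
T constant ⇒ Boyle's law P V = const: T₃ = T₂; V₃ = V₂·(P₂/P₃) = 13.92 L.

V₃ ≈ 13.9 L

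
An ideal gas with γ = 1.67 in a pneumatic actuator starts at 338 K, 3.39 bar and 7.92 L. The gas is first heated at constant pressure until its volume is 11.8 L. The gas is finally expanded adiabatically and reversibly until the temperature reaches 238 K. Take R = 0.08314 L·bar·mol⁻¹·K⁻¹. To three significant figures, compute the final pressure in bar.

Isobaric, so V/T is constant: P₂ = P₁; T₂ = T₁·(V₂/V₁) = 503.6 K.
Reversible adiabatic, γ = 1.67: P₃ = P₂·(T₃/T₂)^(γ/(γ−1)) = 0.5235 bar; V₃ = V₂·(T₂/T₃)^(1/(γ−1)) = 36.12 L.

P₃ ≈ 0.523 bar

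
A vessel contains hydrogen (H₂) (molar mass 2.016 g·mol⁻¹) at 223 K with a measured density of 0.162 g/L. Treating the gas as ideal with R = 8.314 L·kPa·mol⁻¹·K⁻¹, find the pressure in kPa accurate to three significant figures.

P ≈ 149 kPa

ρ = PM/(RT) ⇒ P = ρRT/M = (0.162 × 8.314 × 223.0) / 2.016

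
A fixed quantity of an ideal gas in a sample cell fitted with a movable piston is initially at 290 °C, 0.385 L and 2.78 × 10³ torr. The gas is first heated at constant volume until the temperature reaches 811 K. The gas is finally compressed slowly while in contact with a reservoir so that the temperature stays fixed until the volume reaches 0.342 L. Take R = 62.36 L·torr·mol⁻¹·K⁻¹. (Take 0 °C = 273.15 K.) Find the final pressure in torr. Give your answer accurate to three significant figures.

P₃ ≈ 4.51e+03 torr

Convert: T₁ = 563.1 K.
Isochoric, so P/T is constant: V₂ = V₁; P₂ = P₁·(T₂/T₁) = 4004 torr.
T constant ⇒ Boyle's law P V = const: T₃ = T₂; P₃ = P₂·(V₂/V₃) = 4507 torr.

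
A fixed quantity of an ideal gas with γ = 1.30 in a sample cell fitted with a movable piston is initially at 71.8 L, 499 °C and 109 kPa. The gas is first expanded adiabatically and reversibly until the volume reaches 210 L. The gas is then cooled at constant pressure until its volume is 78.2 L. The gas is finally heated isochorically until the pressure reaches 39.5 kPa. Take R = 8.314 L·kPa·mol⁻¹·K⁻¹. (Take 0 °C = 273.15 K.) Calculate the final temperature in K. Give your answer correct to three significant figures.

Convert: T₁ = 772.1 K.
Adiabatic (γ = 1.30), T V^(γ−1) and P V^γ constant: T₂ = T₁·(V₁/V₂)^(γ−1) = 559.6 K; P₂ = P₁·(V₁/V₂)^γ = 27.01 kPa.
Isobaric, so V/T is constant: P₃ = P₂; T₃ = T₂·(V₃/V₂) = 208.4 K.
V constant ⇒ P ∝ T: V₄ = V₃; T₄ = T₃·(P₄/P₃) = 304.8 K.

T₄ ≈ 305 K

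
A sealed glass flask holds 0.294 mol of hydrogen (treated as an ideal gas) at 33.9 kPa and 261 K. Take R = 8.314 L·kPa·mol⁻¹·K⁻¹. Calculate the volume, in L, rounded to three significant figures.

PV = nRT ⇒ V = nRT/P = (0.294 × 8.314 × 261) / 33.9

V ≈ 18.8 L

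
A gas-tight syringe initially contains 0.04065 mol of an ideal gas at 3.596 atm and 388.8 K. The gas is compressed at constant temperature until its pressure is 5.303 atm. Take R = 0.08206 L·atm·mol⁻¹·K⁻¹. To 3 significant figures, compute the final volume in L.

V₂ ≈ 0.245 L

From PV = nRT: V₁ = nRT₁/P₁ = 0.3607 L.
Isothermal, so P V is constant: T₂ = T₁; V₂ = V₁·(P₁/P₂) = 0.2446 L.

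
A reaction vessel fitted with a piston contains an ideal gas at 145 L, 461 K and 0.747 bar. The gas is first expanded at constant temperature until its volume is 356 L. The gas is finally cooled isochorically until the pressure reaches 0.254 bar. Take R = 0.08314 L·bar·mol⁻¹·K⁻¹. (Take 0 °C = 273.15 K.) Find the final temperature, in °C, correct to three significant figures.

T constant ⇒ Boyle's law P V = const: T₂ = T₁; P₂ = P₁·(V₁/V₂) = 0.3043 bar.
Isochoric, so P/T is constant: V₃ = V₂; T₃ = T₂·(P₃/P₂) = 384.9 K.

T₃ ≈ 112 °C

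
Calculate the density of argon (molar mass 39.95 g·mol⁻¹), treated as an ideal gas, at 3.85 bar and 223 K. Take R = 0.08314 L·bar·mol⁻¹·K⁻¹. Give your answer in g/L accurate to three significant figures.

ρ = PM/(RT) = (3.85 × 39.95) / (0.08314 × 223.0)

ρ ≈ 8.30 g/L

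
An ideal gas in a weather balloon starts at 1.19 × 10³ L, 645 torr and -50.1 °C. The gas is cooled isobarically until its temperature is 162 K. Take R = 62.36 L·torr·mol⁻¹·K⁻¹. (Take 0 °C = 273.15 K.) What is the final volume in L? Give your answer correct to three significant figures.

Convert: T₁ = 223.0 K.
P constant ⇒ V ∝ T: P₂ = P₁; V₂ = V₁·(T₂/T₁) = 864.3 L.

V₂ ≈ 864 L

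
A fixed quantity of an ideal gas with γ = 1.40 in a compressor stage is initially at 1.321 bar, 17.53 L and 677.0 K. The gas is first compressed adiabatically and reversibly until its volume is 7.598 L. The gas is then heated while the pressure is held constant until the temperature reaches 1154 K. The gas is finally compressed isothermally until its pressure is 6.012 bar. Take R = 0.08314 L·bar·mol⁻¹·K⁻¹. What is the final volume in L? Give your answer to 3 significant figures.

Reversible adiabatic, γ = 1.40: T₂ = T₁·(V₁/V₂)^(γ−1) = 945.8 K; P₂ = P₁·(V₁/V₂)^γ = 4.258 bar.
P constant ⇒ V ∝ T: P₃ = P₂; V₃ = V₂·(T₃/T₂) = 9.270 L.
Isothermal, so P V is constant: T₄ = T₃; V₄ = V₃·(P₃/P₄) = 6.566 L.

V₄ ≈ 6.57 L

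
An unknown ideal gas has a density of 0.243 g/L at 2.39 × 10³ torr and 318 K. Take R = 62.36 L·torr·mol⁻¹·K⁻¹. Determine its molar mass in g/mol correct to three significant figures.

ρ = PM/(RT) ⇒ M = ρRT/P = (0.243 × 62.36 × 318.0) / 2.39e+03

M ≈ 2.02 g/mol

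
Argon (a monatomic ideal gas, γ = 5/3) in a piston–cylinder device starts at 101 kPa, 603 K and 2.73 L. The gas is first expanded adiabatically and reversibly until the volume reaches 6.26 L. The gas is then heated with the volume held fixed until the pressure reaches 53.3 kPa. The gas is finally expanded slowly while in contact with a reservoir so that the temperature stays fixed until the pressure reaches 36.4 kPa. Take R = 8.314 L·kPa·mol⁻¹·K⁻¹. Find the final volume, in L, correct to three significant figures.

Reversible adiabatic, γ = 5/3: T₂ = T₁·(V₁/V₂)^(γ−1) = 346.8 K; P₂ = P₁·(V₁/V₂)^γ = 25.33 kPa.
Isochoric, so P/T is constant: V₃ = V₂; T₃ = T₂·(P₃/P₂) = 729.7 K.
T constant ⇒ Boyle's law P V = const: T₄ = T₃; V₄ = V₃·(P₃/P₄) = 9.166 L.

V₄ ≈ 9.17 L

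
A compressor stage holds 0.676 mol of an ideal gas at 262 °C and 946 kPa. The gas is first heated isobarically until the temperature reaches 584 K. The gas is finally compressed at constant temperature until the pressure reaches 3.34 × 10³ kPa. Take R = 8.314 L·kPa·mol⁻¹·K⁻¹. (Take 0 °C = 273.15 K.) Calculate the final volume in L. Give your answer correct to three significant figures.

Convert: T₁ = 535.1 K.
From PV = nRT: V₁ = nRT₁/P₁ = 3.179 L.
P constant ⇒ V ∝ T: P₂ = P₁; V₂ = V₁·(T₂/T₁) = 3.470 L.
T constant ⇒ Boyle's law P V = const: T₃ = T₂; V₃ = V₂·(P₂/P₃) = 0.9827 L.

V₃ ≈ 0.983 L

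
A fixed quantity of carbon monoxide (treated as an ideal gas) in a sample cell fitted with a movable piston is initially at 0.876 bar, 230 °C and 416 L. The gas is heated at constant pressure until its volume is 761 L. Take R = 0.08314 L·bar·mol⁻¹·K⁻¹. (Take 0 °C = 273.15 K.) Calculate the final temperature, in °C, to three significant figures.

Convert: T₁ = 503.1 K.
Isobaric, so V/T is constant: P₂ = P₁; T₂ = T₁·(V₂/V₁) = 920.4 K.

T₂ ≈ 647 °C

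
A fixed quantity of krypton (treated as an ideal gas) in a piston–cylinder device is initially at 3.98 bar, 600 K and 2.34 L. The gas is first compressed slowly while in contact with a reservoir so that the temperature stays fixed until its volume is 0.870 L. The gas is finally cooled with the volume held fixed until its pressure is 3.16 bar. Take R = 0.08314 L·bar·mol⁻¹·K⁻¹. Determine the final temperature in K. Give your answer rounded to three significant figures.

T₃ ≈ 177 K

T constant ⇒ Boyle's law P V = const: T₂ = T₁; P₂ = P₁·(V₁/V₂) = 10.70 bar.
Isochoric, so P/T is constant: V₃ = V₂; T₃ = T₂·(P₃/P₂) = 177.1 K.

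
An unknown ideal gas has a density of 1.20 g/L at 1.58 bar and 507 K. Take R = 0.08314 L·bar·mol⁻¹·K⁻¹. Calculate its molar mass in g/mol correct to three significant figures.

M ≈ 32.0 g/mol

ρ = PM/(RT) ⇒ M = ρRT/P = (1.20 × 0.08314 × 507.0) / 1.58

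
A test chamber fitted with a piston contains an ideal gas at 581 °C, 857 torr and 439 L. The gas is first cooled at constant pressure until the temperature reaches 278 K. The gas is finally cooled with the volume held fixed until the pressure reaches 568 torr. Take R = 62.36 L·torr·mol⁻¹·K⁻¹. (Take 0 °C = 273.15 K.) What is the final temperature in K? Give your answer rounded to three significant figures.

T₃ ≈ 184 K

Convert: T₁ = 854.1 K.
Isobaric, so V/T is constant: P₂ = P₁; V₂ = V₁·(T₂/T₁) = 142.9 L.
Isochoric, so P/T is constant: V₃ = V₂; T₃ = T₂·(P₃/P₂) = 184.3 K.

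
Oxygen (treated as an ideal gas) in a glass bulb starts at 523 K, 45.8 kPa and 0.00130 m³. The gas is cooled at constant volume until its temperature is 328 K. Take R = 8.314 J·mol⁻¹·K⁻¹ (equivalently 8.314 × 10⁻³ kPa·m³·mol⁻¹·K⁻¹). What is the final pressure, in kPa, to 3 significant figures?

P₂ ≈ 28.7 kPa

V constant ⇒ P ∝ T: V₂ = V₁; P₂ = P₁·(T₂/T₁) = 28.72 kPa.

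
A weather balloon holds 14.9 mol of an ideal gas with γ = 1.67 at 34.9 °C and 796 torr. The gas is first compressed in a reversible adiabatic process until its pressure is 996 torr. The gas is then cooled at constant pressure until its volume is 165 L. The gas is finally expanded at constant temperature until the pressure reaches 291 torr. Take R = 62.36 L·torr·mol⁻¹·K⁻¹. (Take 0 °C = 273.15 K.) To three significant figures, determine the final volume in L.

Convert: T₁ = 308.0 K.
From PV = nRT: V₁ = nRT₁/P₁ = 359.6 L.
Reversible adiabatic, γ = 1.67: T₂ = T₁·(P₂/P₁)^((γ−1)/γ) = 337.0 K; V₂ = V₁·(P₁/P₂)^(1/γ) = 314.4 L.
Isobaric, so V/T is constant: P₃ = P₂; T₃ = T₂·(V₃/V₂) = 176.9 K.
Isothermal, so P V is constant: T₄ = T₃; V₄ = V₃·(P₃/P₄) = 564.7 L.

V₄ ≈ 565 L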